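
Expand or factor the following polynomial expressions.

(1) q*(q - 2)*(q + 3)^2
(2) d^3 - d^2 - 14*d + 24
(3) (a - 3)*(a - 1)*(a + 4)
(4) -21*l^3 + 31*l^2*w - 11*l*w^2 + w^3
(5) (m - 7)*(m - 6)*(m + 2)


(1) = q^4 + 4*q^3 - 3*q^2 - 18*q
(2) = (d - 3)*(d - 2)*(d + 4)
(3) = a^3 - 13*a + 12
(4) = (-7*l + w)*(-3*l + w)*(-l + w)
(5) = m^3 - 11*m^2 + 16*m + 84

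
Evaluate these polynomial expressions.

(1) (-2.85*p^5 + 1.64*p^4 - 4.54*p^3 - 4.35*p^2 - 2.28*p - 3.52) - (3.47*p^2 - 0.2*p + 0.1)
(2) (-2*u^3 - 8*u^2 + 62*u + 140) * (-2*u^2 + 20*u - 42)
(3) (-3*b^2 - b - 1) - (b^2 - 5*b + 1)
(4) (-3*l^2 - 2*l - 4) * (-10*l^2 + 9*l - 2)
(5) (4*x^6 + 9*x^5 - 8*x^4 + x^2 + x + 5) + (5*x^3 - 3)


(1) = -2.85*p^5 + 1.64*p^4 - 4.54*p^3 - 7.82*p^2 - 2.08*p - 3.62
(2) = 4*u^5 - 24*u^4 - 200*u^3 + 1296*u^2 + 196*u - 5880
(3) = -4*b^2 + 4*b - 2
(4) = 30*l^4 - 7*l^3 + 28*l^2 - 32*l + 8
(5) = 4*x^6 + 9*x^5 - 8*x^4 + 5*x^3 + x^2 + x + 2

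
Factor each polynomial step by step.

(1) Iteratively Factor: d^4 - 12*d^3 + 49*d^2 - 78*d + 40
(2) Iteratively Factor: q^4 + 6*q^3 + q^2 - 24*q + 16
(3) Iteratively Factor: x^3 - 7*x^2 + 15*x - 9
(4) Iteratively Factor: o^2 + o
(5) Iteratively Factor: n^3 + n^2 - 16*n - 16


(1) = (d - 5)*(d^3 - 7*d^2 + 14*d - 8) = (d - 5)*(d - 2)*(d^2 - 5*d + 4) = (d - 5)*(d - 4)*(d - 2)*(d - 1)
(2) = (q - 1)*(q^3 + 7*q^2 + 8*q - 16) = (q - 1)^2*(q^2 + 8*q + 16) = (q - 1)^2*(q + 4)*(q + 4)
(3) = (x - 3)*(x^2 - 4*x + 3) = (x - 3)*(x - 1)*(x - 3)
(4) = (o)*(o + 1)
(5) = (n + 1)*(n^2 - 16) = (n + 1)*(n + 4)*(n - 4)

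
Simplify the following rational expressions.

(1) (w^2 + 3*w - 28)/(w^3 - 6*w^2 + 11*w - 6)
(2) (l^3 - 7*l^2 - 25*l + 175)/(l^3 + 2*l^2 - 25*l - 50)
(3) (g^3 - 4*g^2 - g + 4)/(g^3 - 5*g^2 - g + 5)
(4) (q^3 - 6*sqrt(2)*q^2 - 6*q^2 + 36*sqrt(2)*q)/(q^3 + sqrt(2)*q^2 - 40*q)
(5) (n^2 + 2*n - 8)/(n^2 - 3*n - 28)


(1) = (w^2 + 3*w - 28)/(w^3 - 6*w^2 + 11*w - 6)
(2) = (l - 7)/(l + 2)
(3) = (g - 4)/(g - 5)
(4) = (q^2 + q*(-6*sqrt(2) - 6) + 36*sqrt(2))/(q^2 + sqrt(2)*q - 40)
(5) = (n - 2)/(n - 7)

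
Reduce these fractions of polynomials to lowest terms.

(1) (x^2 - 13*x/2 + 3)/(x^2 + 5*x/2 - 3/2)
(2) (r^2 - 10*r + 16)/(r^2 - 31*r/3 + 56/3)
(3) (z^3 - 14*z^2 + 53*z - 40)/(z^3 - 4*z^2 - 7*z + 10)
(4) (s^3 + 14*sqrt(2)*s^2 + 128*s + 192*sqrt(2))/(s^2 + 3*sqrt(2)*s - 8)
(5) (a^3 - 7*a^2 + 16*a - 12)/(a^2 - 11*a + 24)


(1) = (x - 6)/(x + 3)
(2) = (3*r - 6)/(3*r - 7)
(3) = (z - 8)/(z + 2)
(4) = (s^2 + 10*sqrt(2)*s + 48)/(s - sqrt(2))
(5) = (a^2 - 4*a + 4)/(a - 8)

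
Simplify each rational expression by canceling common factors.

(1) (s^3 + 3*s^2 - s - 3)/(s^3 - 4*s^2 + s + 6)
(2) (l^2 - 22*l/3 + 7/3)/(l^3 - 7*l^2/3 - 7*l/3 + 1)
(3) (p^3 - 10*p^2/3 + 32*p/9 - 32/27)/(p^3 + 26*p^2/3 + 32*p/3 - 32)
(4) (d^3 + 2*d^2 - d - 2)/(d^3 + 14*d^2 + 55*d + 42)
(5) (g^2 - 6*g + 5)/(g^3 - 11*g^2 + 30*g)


(1) = (s^2 + 2*s - 3)/(s^2 - 5*s + 6)
(2) = (l - 7)/(l^2 - 2*l - 3)
(3) = (9*p^2 - 18*p + 8)/(9*p^2 + 90*p + 216)
(4) = (d^2 + d - 2)/(d^2 + 13*d + 42)
(5) = (g - 1)/(g^2 - 6*g)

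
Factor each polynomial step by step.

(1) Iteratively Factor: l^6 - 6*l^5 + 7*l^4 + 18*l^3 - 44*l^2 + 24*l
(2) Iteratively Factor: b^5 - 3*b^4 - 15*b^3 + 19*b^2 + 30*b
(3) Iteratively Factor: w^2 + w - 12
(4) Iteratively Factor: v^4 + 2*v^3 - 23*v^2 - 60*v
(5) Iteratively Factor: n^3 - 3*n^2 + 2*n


(1) = (l)*(l^5 - 6*l^4 + 7*l^3 + 18*l^2 - 44*l + 24) = l*(l + 2)*(l^4 - 8*l^3 + 23*l^2 - 28*l + 12) = l*(l - 3)*(l + 2)*(l^3 - 5*l^2 + 8*l - 4) = l*(l - 3)*(l - 2)*(l + 2)*(l^2 - 3*l + 2) = l*(l - 3)*(l - 2)*(l - 1)*(l + 2)*(l - 2)
(2) = (b - 5)*(b^4 + 2*b^3 - 5*b^2 - 6*b) = (b - 5)*(b + 3)*(b^3 - b^2 - 2*b) = (b - 5)*(b + 1)*(b + 3)*(b^2 - 2*b) = b*(b - 5)*(b + 1)*(b + 3)*(b - 2)
(3) = (w + 4)*(w - 3)
(4) = (v)*(v^3 + 2*v^2 - 23*v - 60) = v*(v + 4)*(v^2 - 2*v - 15) = v*(v + 3)*(v + 4)*(v - 5)
(5) = (n - 2)*(n^2 - n) = (n - 2)*(n - 1)*(n)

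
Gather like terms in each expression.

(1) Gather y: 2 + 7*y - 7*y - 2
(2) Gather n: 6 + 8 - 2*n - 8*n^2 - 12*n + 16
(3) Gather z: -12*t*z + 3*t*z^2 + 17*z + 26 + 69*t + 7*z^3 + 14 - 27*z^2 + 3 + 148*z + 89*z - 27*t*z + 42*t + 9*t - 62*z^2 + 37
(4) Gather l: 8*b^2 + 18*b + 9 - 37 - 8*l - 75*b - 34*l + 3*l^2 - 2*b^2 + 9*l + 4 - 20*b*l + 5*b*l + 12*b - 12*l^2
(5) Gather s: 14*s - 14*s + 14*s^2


(1) = 0
(2) = -8*n^2 - 14*n + 30
(3) = 120*t + 7*z^3 + z^2*(3*t - 89) + z*(254 - 39*t) + 80
(4) = 6*b^2 - 45*b - 9*l^2 + l*(-15*b - 33) - 24
(5) = 14*s^2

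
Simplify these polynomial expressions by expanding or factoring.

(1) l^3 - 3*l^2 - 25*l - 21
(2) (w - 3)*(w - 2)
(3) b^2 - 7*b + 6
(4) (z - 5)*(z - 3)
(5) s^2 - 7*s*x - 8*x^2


(1) = (l - 7)*(l + 1)*(l + 3)
(2) = w^2 - 5*w + 6
(3) = (b - 6)*(b - 1)
(4) = z^2 - 8*z + 15
(5) = (s - 8*x)*(s + x)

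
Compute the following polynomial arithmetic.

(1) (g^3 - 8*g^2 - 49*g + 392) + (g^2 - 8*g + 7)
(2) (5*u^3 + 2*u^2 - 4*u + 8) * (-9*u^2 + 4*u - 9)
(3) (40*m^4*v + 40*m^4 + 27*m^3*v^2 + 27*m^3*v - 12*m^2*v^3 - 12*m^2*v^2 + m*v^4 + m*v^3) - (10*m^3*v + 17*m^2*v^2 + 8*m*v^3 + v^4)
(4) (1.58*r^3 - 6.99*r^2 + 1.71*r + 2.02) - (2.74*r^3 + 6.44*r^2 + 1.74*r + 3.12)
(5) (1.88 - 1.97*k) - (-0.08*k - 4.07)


(1) = g^3 - 7*g^2 - 57*g + 399
(2) = -45*u^5 + 2*u^4 - u^3 - 106*u^2 + 68*u - 72
(3) = 40*m^4*v + 40*m^4 + 27*m^3*v^2 + 17*m^3*v - 12*m^2*v^3 - 29*m^2*v^2 + m*v^4 - 7*m*v^3 - v^4
(4) = -1.16*r^3 - 13.43*r^2 - 0.03*r - 1.1
(5) = 5.95 - 1.89*k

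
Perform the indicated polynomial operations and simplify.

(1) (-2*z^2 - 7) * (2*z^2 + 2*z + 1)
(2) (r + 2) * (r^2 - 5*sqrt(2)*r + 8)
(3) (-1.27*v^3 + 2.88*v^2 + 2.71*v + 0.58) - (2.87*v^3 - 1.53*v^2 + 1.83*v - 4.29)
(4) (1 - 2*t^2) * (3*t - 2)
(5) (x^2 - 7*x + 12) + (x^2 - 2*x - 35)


(1) = -4*z^4 - 4*z^3 - 16*z^2 - 14*z - 7
(2) = r^3 - 5*sqrt(2)*r^2 + 2*r^2 - 10*sqrt(2)*r + 8*r + 16
(3) = -4.14*v^3 + 4.41*v^2 + 0.88*v + 4.87
(4) = -6*t^3 + 4*t^2 + 3*t - 2
(5) = 2*x^2 - 9*x - 23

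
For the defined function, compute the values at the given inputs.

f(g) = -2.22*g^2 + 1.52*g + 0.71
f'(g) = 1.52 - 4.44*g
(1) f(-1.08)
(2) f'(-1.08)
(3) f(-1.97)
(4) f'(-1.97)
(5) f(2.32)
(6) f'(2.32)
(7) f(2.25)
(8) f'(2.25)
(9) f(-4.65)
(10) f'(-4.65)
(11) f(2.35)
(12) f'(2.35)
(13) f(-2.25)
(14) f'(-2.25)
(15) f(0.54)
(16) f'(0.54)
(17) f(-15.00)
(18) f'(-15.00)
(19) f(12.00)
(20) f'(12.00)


(1) = -3.52
(2) = 6.32
(3) = -10.90
(4) = 10.27
(5) = -7.71
(6) = -8.78
(7) = -7.11
(8) = -8.47
(9) = -54.36
(10) = 22.17
(11) = -7.98
(12) = -8.91
(13) = -13.95
(14) = 11.51
(15) = 0.88
(16) = -0.88
(17) = -521.59
(18) = 68.12
(19) = -300.73
(20) = -51.76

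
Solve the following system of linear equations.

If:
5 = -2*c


Then:
c = -5/2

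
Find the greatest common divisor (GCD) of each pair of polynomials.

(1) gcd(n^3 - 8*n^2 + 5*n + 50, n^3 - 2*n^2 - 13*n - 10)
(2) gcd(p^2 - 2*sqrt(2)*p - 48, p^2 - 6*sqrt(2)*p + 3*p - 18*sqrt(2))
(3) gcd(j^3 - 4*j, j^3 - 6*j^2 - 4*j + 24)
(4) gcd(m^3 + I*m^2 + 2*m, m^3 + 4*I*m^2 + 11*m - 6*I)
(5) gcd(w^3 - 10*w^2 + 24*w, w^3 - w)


(1) = n^2 - 3*n - 10
(2) = gcd((p - 6*sqrt(2))*(p + 4*sqrt(2)), (p + 3)*(p - 6*sqrt(2))) = p - 6*sqrt(2)
(3) = j^2 - 4
(4) = gcd(m*(m - I)*(m + 2*I), (m - I)^2*(m + 6*I)) = m - I
(5) = gcd(w*(w - 6)*(w - 4), w*(w - 1)*(w + 1)) = w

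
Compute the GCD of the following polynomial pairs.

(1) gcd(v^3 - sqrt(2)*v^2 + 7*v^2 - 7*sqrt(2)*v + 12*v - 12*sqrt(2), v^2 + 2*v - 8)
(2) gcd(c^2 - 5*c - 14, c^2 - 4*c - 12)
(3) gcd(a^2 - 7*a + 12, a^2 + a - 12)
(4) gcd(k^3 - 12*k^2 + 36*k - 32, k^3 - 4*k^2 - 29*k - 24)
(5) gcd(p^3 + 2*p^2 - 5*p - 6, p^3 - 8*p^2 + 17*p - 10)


(1) = v + 4
(2) = gcd((c - 7)*(c + 2), (c - 6)*(c + 2)) = c + 2
(3) = gcd((a - 4)*(a - 3), (a - 3)*(a + 4)) = a - 3
(4) = k - 8
(5) = gcd((p - 2)*(p + 1)*(p + 3), (p - 5)*(p - 2)*(p - 1)) = p - 2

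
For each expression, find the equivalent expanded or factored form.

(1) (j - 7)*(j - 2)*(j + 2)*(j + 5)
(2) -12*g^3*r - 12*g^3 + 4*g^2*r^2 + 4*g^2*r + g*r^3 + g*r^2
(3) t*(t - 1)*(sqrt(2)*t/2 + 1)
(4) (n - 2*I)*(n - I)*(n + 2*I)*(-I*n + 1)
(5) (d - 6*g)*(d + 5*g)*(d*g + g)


(1) = j^4 - 2*j^3 - 39*j^2 + 8*j + 140
(2) = (-2*g + r)*(6*g + r)*(g*r + g)
(3) = sqrt(2)*t^3/2 - sqrt(2)*t^2/2 + t^2 - t
(4) = -I*n^4 - 5*I*n^2 - 4*I
(5) = d^3*g - d^2*g^2 + d^2*g - 30*d*g^3 - d*g^2 - 30*g^3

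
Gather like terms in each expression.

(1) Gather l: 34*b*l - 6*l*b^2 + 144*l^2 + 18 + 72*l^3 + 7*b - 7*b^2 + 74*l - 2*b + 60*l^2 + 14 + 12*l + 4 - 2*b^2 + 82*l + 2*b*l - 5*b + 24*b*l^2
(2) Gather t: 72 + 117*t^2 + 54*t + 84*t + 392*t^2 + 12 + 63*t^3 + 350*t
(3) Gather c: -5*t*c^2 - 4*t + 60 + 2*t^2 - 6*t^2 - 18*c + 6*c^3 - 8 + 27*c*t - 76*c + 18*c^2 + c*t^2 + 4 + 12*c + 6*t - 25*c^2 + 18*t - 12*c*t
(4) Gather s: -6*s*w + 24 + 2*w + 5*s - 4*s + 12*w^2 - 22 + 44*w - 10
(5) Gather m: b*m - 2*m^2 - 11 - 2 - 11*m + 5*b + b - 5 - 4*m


(1) = -9*b^2 + 72*l^3 + l^2*(24*b + 204) + l*(-6*b^2 + 36*b + 168) + 36
(2) = 63*t^3 + 509*t^2 + 488*t + 84
(3) = 6*c^3 + c^2*(-5*t - 7) + c*(t^2 + 15*t - 82) - 4*t^2 + 20*t + 56
(4) = s*(1 - 6*w) + 12*w^2 + 46*w - 8
(5) = 6*b - 2*m^2 + m*(b - 15) - 18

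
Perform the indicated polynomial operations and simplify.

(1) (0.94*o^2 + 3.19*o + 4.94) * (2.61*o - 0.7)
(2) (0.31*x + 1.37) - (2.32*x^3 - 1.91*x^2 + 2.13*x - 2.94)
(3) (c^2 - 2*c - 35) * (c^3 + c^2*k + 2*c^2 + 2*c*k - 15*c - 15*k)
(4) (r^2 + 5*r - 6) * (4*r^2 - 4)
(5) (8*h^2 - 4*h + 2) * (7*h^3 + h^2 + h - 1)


(1) = 2.4534*o^3 + 7.6679*o^2 + 10.6604*o - 3.458
(2) = -2.32*x^3 + 1.91*x^2 - 1.82*x + 4.31
(3) = c^5 + c^4*k - 54*c^3 - 54*c^2*k - 40*c^2 - 40*c*k + 525*c + 525*k
(4) = 4*r^4 + 20*r^3 - 28*r^2 - 20*r + 24
(5) = 56*h^5 - 20*h^4 + 18*h^3 - 10*h^2 + 6*h - 2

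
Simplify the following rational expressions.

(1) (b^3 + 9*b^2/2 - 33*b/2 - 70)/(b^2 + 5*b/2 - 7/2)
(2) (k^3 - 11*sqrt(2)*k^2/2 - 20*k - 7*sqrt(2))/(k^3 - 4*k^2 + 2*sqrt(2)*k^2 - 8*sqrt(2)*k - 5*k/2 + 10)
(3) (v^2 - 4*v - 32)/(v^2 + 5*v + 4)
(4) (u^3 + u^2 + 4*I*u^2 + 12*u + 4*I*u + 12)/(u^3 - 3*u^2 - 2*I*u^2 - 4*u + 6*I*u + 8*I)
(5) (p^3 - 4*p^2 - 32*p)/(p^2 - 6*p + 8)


(1) = (b^2 + b - 20)/(b - 1)
(2) = (4*k^3 - 22*sqrt(2)*k^2 - 80*k - 28*sqrt(2))/(4*k^3 + k^2*(-16 + 8*sqrt(2)) + k*(-32*sqrt(2) - 10) + 40)
(3) = (v - 8)/(v + 1)
(4) = (u + 6*I)/(u - 4)
(5) = (p^3 - 4*p^2 - 32*p)/(p^2 - 6*p + 8)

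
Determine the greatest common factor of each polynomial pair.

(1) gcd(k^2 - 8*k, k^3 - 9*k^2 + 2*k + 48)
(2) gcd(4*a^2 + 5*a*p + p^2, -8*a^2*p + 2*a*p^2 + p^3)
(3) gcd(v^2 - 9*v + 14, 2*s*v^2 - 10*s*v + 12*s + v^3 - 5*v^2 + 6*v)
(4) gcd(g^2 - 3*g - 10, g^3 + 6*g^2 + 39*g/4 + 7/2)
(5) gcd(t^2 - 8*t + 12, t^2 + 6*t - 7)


(1) = gcd(k*(k - 8), (k - 8)*(k - 3)*(k + 2)) = k - 8
(2) = gcd((a + p)*(4*a + p), p*(-2*a + p)*(4*a + p)) = 4*a + p
(3) = gcd((v - 7)*(v - 2), (2*s + v)*(v - 3)*(v - 2)) = v - 2
(4) = g + 2
(5) = gcd((t - 6)*(t - 2), (t - 1)*(t + 7)) = 1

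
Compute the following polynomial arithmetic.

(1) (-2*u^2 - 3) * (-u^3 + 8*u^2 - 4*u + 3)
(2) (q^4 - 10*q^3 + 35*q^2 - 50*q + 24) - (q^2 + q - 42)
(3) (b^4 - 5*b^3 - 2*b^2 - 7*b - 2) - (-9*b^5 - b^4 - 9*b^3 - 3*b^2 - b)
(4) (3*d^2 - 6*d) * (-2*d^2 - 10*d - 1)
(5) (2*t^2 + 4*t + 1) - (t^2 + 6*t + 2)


(1) = 2*u^5 - 16*u^4 + 11*u^3 - 30*u^2 + 12*u - 9
(2) = q^4 - 10*q^3 + 34*q^2 - 51*q + 66
(3) = 9*b^5 + 2*b^4 + 4*b^3 + b^2 - 6*b - 2
(4) = -6*d^4 - 18*d^3 + 57*d^2 + 6*d
(5) = t^2 - 2*t - 1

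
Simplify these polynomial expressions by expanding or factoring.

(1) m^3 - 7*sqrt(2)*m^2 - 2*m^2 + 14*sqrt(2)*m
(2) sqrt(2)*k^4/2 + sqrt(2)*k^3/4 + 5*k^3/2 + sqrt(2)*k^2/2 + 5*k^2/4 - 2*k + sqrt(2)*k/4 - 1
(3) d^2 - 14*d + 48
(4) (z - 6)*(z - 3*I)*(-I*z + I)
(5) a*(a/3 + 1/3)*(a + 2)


(1) = m*(m - 2)*(m - 7*sqrt(2))
(2) = (k + 1/2)*(k - sqrt(2)/2)*(k + 2*sqrt(2))*(sqrt(2)*k/2 + 1)
(3) = (d - 8)*(d - 6)
(4) = -I*z^3 - 3*z^2 + 7*I*z^2 + 21*z - 6*I*z - 18
(5) = a^3/3 + a^2 + 2*a/3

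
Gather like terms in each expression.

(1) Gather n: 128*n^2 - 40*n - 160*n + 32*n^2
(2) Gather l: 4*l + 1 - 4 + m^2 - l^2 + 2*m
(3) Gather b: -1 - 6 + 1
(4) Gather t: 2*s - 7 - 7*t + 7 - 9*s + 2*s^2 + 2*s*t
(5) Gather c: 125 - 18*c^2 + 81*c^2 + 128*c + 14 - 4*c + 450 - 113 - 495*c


(1) = 160*n^2 - 200*n
(2) = -l^2 + 4*l + m^2 + 2*m - 3
(3) = -6
(4) = 2*s^2 - 7*s + t*(2*s - 7)
(5) = 63*c^2 - 371*c + 476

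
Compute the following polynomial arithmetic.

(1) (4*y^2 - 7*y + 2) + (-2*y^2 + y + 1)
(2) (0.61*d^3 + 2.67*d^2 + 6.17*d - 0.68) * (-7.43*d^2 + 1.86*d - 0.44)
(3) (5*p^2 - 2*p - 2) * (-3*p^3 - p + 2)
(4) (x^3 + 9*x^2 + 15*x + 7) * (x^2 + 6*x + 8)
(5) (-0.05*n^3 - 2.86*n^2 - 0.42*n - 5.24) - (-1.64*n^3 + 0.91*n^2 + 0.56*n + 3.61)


(1) = 2*y^2 - 6*y + 3
(2) = -4.5323*d^5 - 18.7035*d^4 - 41.1453*d^3 + 15.3538*d^2 - 3.9796*d + 0.2992
(3) = -15*p^5 + 6*p^4 + p^3 + 12*p^2 - 2*p - 4
(4) = x^5 + 15*x^4 + 77*x^3 + 169*x^2 + 162*x + 56
(5) = 1.59*n^3 - 3.77*n^2 - 0.98*n - 8.85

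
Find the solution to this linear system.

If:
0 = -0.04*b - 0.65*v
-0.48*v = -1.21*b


Then:
b = 0.00
v = 0.00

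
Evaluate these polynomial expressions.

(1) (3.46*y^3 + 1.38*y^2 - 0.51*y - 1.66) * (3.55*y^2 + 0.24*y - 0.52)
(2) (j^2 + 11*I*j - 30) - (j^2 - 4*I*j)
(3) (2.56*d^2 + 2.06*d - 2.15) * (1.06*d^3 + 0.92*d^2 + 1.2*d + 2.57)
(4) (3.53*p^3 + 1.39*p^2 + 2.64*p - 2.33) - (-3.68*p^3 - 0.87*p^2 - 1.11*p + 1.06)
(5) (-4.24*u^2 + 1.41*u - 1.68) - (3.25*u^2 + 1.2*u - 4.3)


(1) = 12.283*y^5 + 5.7294*y^4 - 3.2785*y^3 - 6.733*y^2 - 0.1332*y + 0.8632
(2) = 15*I*j - 30
(3) = 2.7136*d^5 + 4.5388*d^4 + 2.6882*d^3 + 7.0732*d^2 + 2.7142*d - 5.5255
(4) = 7.21*p^3 + 2.26*p^2 + 3.75*p - 3.39
(5) = -7.49*u^2 + 0.21*u + 2.62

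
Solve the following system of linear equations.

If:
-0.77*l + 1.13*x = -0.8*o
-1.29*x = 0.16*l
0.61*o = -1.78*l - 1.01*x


Then:
l = 0.00
o = 0.00
x = 0.00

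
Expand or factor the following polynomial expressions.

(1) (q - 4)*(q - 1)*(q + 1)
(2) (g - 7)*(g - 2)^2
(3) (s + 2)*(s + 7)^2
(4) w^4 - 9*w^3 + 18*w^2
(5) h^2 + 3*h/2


(1) = q^3 - 4*q^2 - q + 4
(2) = g^3 - 11*g^2 + 32*g - 28
(3) = s^3 + 16*s^2 + 77*s + 98
(4) = w^2*(w - 6)*(w - 3)
(5) = h*(h + 3/2)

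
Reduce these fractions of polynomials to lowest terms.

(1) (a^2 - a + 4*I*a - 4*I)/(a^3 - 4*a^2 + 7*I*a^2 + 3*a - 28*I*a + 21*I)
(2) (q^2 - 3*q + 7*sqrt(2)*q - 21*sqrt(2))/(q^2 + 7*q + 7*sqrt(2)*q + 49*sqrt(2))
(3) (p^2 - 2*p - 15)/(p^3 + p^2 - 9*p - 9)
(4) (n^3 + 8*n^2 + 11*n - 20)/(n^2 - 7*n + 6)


(1) = (a + 4*I)/(a^2 + a*(-3 + 7*I) - 21*I)
(2) = (q - 3)/(q + 7)
(3) = (p - 5)/(p^2 - 2*p - 3)
(4) = (n^2 + 9*n + 20)/(n - 6)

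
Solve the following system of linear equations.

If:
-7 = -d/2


Then:
d = 14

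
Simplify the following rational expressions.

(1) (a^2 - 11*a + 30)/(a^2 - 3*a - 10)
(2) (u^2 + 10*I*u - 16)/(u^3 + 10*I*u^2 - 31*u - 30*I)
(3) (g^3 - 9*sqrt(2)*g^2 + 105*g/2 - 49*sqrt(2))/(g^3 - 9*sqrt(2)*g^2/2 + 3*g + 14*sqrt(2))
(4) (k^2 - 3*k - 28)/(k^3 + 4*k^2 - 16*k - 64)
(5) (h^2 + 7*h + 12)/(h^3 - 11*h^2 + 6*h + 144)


(1) = (a - 6)/(a + 2)
(2) = (u + 8*I)/(u^2 + 8*I*u - 15)
(3) = (4*g - 14*sqrt(2))/(4*g + 4*sqrt(2))
(4) = (k - 7)/(k^2 - 16)
(5) = (h + 4)/(h^2 - 14*h + 48)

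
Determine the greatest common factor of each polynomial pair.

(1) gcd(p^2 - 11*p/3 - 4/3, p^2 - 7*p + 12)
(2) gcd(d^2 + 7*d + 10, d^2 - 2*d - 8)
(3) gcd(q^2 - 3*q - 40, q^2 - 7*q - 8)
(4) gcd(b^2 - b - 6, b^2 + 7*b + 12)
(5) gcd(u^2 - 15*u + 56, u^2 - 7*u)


(1) = gcd((p - 4)*(p + 1/3), (p - 4)*(p - 3)) = p - 4
(2) = d + 2
(3) = gcd((q - 8)*(q + 5), (q - 8)*(q + 1)) = q - 8
(4) = 1
(5) = gcd((u - 8)*(u - 7), u*(u - 7)) = u - 7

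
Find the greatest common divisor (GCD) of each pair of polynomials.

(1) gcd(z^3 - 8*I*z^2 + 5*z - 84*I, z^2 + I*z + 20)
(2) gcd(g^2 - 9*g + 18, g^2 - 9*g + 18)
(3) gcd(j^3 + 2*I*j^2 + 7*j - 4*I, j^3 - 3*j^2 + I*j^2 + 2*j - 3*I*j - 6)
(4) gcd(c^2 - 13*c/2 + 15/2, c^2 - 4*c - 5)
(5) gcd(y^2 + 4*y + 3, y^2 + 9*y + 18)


(1) = z - 4*I
(2) = gcd((g - 6)*(g - 3), (g - 6)*(g - 3)) = g^2 - 9*g + 18
(3) = gcd((j - I)^2*(j + 4*I), (j - 3)*(j - I)*(j + 2*I)) = j - I
(4) = c - 5
(5) = gcd((y + 1)*(y + 3), (y + 3)*(y + 6)) = y + 3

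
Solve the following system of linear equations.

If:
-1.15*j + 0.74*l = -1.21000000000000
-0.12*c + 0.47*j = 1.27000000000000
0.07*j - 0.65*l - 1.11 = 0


Then:
c = -10.78
j = -0.05
l = -1.71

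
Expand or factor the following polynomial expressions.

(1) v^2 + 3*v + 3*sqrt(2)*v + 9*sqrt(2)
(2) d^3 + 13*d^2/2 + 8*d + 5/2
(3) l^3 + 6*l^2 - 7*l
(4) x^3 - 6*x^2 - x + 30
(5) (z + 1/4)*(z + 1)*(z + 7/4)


(1) = (v + 3)*(v + 3*sqrt(2))
(2) = (d + 1/2)*(d + 1)*(d + 5)
(3) = l*(l - 1)*(l + 7)
(4) = (x - 5)*(x - 3)*(x + 2)
(5) = z^3 + 3*z^2 + 39*z/16 + 7/16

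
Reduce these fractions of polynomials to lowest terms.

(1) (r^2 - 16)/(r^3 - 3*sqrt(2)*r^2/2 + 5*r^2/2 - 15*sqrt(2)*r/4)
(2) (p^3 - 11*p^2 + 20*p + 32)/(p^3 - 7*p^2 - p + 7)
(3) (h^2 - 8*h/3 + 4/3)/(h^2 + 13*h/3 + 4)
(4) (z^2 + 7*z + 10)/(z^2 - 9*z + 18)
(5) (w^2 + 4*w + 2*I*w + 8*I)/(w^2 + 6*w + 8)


(1) = (4*r^2 - 64)/(4*r^3 + r^2*(10 - 6*sqrt(2)) - 15*sqrt(2)*r)
(2) = (p^2 - 12*p + 32)/(p^2 - 8*p + 7)
(3) = (3*h^2 - 8*h + 4)/(3*h^2 + 13*h + 12)
(4) = (z^2 + 7*z + 10)/(z^2 - 9*z + 18)
(5) = (w + 2*I)/(w + 2)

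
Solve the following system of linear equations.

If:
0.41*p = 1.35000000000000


Then:
p = 3.29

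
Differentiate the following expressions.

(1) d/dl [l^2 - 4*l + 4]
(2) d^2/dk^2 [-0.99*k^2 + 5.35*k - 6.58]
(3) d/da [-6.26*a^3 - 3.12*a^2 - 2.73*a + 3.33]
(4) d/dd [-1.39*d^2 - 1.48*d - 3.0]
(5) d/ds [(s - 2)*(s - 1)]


(1) = 2*l - 4
(2) = -1.98000000000000
(3) = -18.78*a^2 - 6.24*a - 2.73
(4) = -2.78*d - 1.48
(5) = 2*s - 3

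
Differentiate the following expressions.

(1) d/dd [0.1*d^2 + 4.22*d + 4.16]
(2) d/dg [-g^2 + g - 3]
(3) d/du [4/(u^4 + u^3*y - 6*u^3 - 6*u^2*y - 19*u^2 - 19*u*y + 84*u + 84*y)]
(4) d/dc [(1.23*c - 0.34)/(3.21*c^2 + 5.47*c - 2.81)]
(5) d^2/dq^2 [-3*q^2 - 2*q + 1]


(1) = 0.2*d + 4.22
(2) = 1 - 2*g
(3) = 4*(-4*u^3 - 3*u^2*y + 18*u^2 + 12*u*y + 38*u + 19*y - 84)/(u^4 + u^3*y - 6*u^3 - 6*u^2*y - 19*u^2 - 19*u*y + 84*u + 84*y)^2
(4) = (-3.9483*c^2 + 2.1828*c - 1.5965)/(10.3041*c^4 + 35.1174*c^3 + 11.8807*c^2 - 30.7414*c + 7.8961)
(5) = -6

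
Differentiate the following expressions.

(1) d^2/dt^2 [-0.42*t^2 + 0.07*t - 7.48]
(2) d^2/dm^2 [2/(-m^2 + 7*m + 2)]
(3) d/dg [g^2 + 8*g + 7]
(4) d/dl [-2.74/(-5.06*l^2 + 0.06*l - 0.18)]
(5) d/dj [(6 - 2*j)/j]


(1) = -0.840000000000000
(2) = 4*(-m^2 + 7*m + (2*m - 7)^2 + 2)/(-m^2 + 7*m + 2)^3
(3) = 2*g + 8
(4) = (0.1644 - 27.7288*l)/(5.06*l^2 - 0.06*l + 0.18)^2
(5) = -6/j^2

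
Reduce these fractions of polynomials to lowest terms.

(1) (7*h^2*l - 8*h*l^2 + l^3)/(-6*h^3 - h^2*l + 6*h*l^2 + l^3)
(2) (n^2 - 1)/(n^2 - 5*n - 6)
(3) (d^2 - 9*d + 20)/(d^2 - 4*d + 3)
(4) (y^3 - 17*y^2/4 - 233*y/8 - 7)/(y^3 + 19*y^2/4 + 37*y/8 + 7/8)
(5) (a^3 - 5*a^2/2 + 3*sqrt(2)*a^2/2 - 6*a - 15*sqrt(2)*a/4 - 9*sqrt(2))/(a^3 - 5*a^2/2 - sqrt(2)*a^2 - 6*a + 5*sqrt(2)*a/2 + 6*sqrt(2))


(1) = (-7*h*l + l^2)/(6*h^2 + 7*h*l + l^2)
(2) = (n - 1)/(n - 6)
(3) = (d^2 - 9*d + 20)/(d^2 - 4*d + 3)
(4) = (y - 8)/(y + 1)
(5) = (8*a + 12*sqrt(2))/(8*a - 8*sqrt(2))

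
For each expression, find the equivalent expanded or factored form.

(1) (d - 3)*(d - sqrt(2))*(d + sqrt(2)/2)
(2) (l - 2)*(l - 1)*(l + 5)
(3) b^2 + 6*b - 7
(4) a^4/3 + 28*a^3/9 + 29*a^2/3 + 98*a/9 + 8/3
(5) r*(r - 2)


(1) = d^3 - 3*d^2 - sqrt(2)*d^2/2 - d + 3*sqrt(2)*d/2 + 3
(2) = l^3 + 2*l^2 - 13*l + 10
(3) = (b - 1)*(b + 7)
(4) = (a/3 + 1)*(a + 1/3)*(a + 2)*(a + 4)
(5) = r^2 - 2*r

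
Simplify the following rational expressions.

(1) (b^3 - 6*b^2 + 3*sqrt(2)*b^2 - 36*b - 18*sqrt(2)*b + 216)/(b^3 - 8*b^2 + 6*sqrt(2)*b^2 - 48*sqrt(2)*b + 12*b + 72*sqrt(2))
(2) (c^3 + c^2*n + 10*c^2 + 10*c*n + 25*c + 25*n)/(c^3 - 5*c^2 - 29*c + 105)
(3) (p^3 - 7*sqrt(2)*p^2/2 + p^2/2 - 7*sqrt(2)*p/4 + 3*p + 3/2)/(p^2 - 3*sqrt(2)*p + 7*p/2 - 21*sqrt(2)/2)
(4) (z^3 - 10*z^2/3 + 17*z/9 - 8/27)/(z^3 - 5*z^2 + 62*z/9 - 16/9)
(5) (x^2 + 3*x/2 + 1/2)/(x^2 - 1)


(1) = (b - 3*sqrt(2))/(b - 2)
(2) = (c^2 + c*n + 5*c + 5*n)/(c^2 - 10*c + 21)
(3) = (8*p^2 + p*(4 - 4*sqrt(2)) - 2*sqrt(2))/(8*p + 28)
(4) = (3*z - 1)/(3*z - 6)
(5) = (2*x + 1)/(2*x - 2)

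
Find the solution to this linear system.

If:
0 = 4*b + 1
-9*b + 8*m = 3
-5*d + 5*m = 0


Then:
b = -1/4
d = 3/32
m = 3/32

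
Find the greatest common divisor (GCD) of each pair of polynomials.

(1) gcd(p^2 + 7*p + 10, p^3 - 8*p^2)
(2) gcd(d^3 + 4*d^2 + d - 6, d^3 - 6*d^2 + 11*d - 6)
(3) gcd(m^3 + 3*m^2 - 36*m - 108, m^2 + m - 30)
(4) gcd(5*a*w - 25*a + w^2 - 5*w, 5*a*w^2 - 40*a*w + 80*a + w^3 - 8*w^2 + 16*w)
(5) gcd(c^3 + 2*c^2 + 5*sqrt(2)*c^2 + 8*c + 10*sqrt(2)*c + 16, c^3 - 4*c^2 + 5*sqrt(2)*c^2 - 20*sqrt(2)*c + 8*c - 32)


(1) = 1
(2) = gcd((d - 1)*(d + 2)*(d + 3), (d - 3)*(d - 2)*(d - 1)) = d - 1
(3) = m + 6
(4) = gcd((5*a + w)*(w - 5), (5*a + w)*(w - 4)^2) = 5*a + w
(5) = gcd((c + 2)*(c + sqrt(2))*(c + 4*sqrt(2)), (c - 4)*(c + sqrt(2))*(c + 4*sqrt(2))) = c^2 + 5*sqrt(2)*c + 8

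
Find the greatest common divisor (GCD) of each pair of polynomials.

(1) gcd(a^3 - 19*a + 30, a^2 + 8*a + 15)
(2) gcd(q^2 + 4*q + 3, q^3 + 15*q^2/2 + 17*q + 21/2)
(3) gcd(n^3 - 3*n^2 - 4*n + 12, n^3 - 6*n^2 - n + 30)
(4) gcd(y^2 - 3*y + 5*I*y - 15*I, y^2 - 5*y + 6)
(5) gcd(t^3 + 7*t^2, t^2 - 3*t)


(1) = gcd((a - 3)*(a - 2)*(a + 5), (a + 3)*(a + 5)) = a + 5
(2) = q^2 + 4*q + 3
(3) = gcd((n - 3)*(n - 2)*(n + 2), (n - 5)*(n - 3)*(n + 2)) = n^2 - n - 6
(4) = gcd((y - 3)*(y + 5*I), (y - 3)*(y - 2)) = y - 3
(5) = gcd(t^2*(t + 7), t*(t - 3)) = t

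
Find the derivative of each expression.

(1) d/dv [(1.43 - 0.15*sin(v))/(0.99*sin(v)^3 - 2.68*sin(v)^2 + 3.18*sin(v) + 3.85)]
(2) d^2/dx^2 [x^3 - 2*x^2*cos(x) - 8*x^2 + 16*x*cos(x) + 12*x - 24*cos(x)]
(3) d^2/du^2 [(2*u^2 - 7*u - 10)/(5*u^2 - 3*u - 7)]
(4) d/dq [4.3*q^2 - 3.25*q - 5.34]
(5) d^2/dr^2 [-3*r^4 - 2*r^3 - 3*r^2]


(1) = (0.297*sin(v)^3 - 4.6491*sin(v)^2 + 7.6648*sin(v) - 5.1249)*cos(v)/(0.9801*sin(v)^6 - 5.3064*sin(v)^5 + 13.4788*sin(v)^4 - 9.4218*sin(v)^3 - 10.5236*sin(v)^2 + 24.486*sin(v) + 14.8225)
(2) = 2*x^2*cos(x) + 8*x*sin(x) - 16*x*cos(x) + 6*x - 32*sin(x) + 20*cos(x) - 16
(3) = 10*(-29*u^3 - 108*u^2 - 57*u - 39)/(125*u^6 - 225*u^5 - 390*u^4 + 603*u^3 + 546*u^2 - 441*u - 343)
(4) = 8.6*q - 3.25
(5) = -36*r^2 - 12*r - 6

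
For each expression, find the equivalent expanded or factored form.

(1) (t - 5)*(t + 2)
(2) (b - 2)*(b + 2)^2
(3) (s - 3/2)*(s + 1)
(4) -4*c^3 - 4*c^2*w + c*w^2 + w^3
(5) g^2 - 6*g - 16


(1) = t^2 - 3*t - 10
(2) = b^3 + 2*b^2 - 4*b - 8
(3) = s^2 - s/2 - 3/2
(4) = (-2*c + w)*(c + w)*(2*c + w)
(5) = (g - 8)*(g + 2)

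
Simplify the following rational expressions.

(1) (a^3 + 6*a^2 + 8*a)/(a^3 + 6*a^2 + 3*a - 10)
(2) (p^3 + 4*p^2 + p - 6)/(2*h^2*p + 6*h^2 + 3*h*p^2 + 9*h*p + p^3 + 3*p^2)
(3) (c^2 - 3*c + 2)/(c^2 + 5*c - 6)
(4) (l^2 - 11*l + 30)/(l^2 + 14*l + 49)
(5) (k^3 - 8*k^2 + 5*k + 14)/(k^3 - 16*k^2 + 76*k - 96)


(1) = (a^2 + 4*a)/(a^2 + 4*a - 5)
(2) = (p^2 + p - 2)/(2*h^2 + 3*h*p + p^2)
(3) = (c - 2)/(c + 6)
(4) = (l^2 - 11*l + 30)/(l^2 + 14*l + 49)
(5) = (k^2 - 6*k - 7)/(k^2 - 14*k + 48)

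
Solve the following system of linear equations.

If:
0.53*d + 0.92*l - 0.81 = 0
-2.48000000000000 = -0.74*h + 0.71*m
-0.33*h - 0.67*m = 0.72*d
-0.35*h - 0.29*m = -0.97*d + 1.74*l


Then:
d = 0.82
h = 1.70
l = 0.41
m = -1.72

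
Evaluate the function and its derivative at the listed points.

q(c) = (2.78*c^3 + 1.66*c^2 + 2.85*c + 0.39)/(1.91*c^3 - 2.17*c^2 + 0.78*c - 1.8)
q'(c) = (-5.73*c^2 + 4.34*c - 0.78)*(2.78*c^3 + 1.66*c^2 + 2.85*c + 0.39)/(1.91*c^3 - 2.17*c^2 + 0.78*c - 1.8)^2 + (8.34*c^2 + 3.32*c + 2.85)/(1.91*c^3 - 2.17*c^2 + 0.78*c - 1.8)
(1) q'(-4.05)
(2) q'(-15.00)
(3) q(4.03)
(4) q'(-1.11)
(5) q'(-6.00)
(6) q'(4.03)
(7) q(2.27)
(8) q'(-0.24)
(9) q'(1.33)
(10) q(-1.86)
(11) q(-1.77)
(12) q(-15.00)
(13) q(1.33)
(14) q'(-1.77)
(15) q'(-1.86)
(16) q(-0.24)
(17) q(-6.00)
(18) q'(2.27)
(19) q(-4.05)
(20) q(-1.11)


(1) = -0.08
(2) = -0.01
(3) = 2.42
(4) = -0.28
(5) = -0.04
(6) = -0.37
(7) = 4.31
(8) = -1.07
(9) = -6274.77
(10) = 0.74
(11) = 0.72
(12) = 1.30
(13) = -126.95
(14) = -0.19
(15) = -0.19
(16) = 0.11
(17) = 1.12
(18) = -3.12
(19) = 1.01
(20) = 0.57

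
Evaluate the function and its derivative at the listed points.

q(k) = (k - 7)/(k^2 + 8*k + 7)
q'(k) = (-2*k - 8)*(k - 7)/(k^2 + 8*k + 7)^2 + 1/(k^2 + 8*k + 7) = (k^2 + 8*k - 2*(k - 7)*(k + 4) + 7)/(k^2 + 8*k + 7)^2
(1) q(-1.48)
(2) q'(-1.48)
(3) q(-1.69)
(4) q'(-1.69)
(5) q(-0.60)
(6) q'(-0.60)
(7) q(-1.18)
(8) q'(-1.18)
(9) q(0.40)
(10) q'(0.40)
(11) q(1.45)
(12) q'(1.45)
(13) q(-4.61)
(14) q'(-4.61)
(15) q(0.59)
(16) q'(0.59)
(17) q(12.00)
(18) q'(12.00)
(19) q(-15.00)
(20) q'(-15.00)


(1) = 3.20
(2) = 5.71
(3) = 2.37
(4) = 2.72
(5) = -2.97
(6) = 8.28
(7) = 7.81
(8) = 41.08
(9) = -0.64
(10) = 0.64
(11) = -0.27
(12) = 0.19
(13) = 1.35
(14) = -0.31
(15) = -0.53
(16) = 0.49
(17) = 0.02
(18) = 0.00
(19) = -0.20
(20) = -0.03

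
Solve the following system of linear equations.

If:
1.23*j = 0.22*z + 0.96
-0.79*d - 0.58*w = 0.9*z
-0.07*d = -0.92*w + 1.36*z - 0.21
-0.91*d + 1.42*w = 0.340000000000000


Then:
d = -0.28
j = 0.82
w = 0.06
z = 0.21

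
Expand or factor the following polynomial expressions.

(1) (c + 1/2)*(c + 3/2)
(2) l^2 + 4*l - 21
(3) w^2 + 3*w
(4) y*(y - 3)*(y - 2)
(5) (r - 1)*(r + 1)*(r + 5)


(1) = c^2 + 2*c + 3/4
(2) = (l - 3)*(l + 7)
(3) = w*(w + 3)
(4) = y^3 - 5*y^2 + 6*y
(5) = r^3 + 5*r^2 - r - 5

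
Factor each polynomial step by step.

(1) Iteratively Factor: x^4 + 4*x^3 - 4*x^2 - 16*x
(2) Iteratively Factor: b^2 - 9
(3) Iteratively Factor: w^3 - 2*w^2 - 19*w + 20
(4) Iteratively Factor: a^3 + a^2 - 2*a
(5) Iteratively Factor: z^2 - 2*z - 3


(1) = (x + 4)*(x^3 - 4*x) = (x - 2)*(x + 4)*(x^2 + 2*x) = x*(x - 2)*(x + 4)*(x + 2)
(2) = (b - 3)*(b + 3)
(3) = (w - 5)*(w^2 + 3*w - 4) = (w - 5)*(w - 1)*(w + 4)
(4) = (a - 1)*(a^2 + 2*a) = (a - 1)*(a + 2)*(a)
(5) = (z + 1)*(z - 3)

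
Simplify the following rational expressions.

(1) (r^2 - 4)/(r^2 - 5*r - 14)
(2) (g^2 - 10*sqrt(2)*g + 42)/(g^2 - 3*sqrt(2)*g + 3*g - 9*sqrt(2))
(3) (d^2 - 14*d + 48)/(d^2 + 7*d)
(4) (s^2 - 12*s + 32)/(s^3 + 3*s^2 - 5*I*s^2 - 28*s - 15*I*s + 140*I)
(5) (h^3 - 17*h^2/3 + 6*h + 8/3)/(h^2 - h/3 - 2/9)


(1) = (r - 2)/(r - 7)
(2) = (g - 7*sqrt(2))/(g + 3)
(3) = (d^2 - 14*d + 48)/(d^2 + 7*d)
(4) = (s - 8)/(s^2 + s*(7 - 5*I) - 35*I)
(5) = (3*h^2 - 18*h + 24)/(3*h - 2)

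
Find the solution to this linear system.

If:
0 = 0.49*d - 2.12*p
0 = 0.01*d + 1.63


Then:
d = -163.00
p = -37.67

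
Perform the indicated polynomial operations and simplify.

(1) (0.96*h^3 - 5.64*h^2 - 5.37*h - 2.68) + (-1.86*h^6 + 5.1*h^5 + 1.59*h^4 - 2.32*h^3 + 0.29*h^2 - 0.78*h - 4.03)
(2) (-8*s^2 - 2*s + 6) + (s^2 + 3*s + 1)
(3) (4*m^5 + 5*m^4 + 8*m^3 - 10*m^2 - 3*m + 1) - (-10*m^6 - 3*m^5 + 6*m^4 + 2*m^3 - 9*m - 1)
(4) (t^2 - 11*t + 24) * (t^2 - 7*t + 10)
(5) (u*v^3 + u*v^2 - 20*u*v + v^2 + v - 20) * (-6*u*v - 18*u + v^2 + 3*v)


(1) = -1.86*h^6 + 5.1*h^5 + 1.59*h^4 - 1.36*h^3 - 5.35*h^2 - 6.15*h - 6.71
(2) = -7*s^2 + s + 7
(3) = 10*m^6 + 7*m^5 - m^4 + 6*m^3 - 10*m^2 + 6*m + 2
(4) = t^4 - 18*t^3 + 111*t^2 - 278*t + 240
(5) = -6*u^2*v^4 - 24*u^2*v^3 + 102*u^2*v^2 + 360*u^2*v + u*v^5 + 4*u*v^4 - 23*u*v^3 - 84*u*v^2 + 102*u*v + 360*u + v^4 + 4*v^3 - 17*v^2 - 60*v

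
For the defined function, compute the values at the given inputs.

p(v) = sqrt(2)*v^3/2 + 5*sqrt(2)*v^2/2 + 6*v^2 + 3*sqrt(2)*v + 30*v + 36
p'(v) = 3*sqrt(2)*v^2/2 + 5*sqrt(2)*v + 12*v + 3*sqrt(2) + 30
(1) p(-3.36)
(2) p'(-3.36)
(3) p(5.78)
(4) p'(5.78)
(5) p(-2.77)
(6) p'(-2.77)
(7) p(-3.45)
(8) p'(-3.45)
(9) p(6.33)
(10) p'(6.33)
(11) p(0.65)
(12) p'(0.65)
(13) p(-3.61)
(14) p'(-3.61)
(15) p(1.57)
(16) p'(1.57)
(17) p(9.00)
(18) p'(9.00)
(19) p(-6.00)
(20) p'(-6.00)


(1) = 1.77
(2) = -5.89
(3) = 689.03
(4) = 215.34
(5) = -0.72
(6) = -2.31
(7) = 2.32
(8) = -6.30
(9) = 814.18
(10) = 239.96
(11) = 62.48
(12) = 47.54
(13) = 3.39
(14) = -6.96
(15) = 116.00
(16) = 69.41
(17) = 1632.04
(18) = 377.71
(19) = 21.09
(20) = -3.82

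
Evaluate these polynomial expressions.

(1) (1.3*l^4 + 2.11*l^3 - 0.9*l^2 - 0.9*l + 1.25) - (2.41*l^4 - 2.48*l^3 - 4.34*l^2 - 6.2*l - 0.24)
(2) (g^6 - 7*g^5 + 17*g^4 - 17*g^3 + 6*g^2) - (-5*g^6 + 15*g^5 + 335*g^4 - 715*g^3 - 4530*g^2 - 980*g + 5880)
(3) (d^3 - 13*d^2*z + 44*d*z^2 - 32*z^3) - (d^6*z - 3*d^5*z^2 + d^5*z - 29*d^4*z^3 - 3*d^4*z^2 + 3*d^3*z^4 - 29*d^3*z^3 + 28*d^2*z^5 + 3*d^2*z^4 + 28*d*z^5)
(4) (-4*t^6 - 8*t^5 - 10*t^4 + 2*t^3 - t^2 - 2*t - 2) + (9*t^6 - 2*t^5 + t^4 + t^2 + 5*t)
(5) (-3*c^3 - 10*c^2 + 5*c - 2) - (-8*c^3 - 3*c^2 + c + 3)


(1) = -1.11*l^4 + 4.59*l^3 + 3.44*l^2 + 5.3*l + 1.49
(2) = 6*g^6 - 22*g^5 - 318*g^4 + 698*g^3 + 4536*g^2 + 980*g - 5880
(3) = -d^6*z + 3*d^5*z^2 - d^5*z + 29*d^4*z^3 + 3*d^4*z^2 - 3*d^3*z^4 + 29*d^3*z^3 + d^3 - 28*d^2*z^5 - 3*d^2*z^4 - 13*d^2*z - 28*d*z^5 + 44*d*z^2 - 32*z^3
(4) = 5*t^6 - 10*t^5 - 9*t^4 + 2*t^3 + 3*t - 2
(5) = 5*c^3 - 7*c^2 + 4*c - 5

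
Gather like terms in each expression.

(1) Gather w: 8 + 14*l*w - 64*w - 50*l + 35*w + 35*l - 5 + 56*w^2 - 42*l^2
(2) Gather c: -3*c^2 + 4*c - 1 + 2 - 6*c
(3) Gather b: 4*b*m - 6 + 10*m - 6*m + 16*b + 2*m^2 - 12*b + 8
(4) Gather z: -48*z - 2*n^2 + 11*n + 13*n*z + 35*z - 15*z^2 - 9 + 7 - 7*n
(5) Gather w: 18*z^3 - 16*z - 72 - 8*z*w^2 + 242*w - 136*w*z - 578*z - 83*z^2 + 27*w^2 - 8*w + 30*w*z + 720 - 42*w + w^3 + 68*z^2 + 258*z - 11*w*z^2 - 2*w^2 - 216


(1) = -42*l^2 - 15*l + 56*w^2 + w*(14*l - 29) + 3
(2) = -3*c^2 - 2*c + 1
(3) = b*(4*m + 4) + 2*m^2 + 4*m + 2
(4) = -2*n^2 + 4*n - 15*z^2 + z*(13*n - 13) - 2
(5) = w^3 + w^2*(25 - 8*z) + w*(-11*z^2 - 106*z + 192) + 18*z^3 - 15*z^2 - 336*z + 432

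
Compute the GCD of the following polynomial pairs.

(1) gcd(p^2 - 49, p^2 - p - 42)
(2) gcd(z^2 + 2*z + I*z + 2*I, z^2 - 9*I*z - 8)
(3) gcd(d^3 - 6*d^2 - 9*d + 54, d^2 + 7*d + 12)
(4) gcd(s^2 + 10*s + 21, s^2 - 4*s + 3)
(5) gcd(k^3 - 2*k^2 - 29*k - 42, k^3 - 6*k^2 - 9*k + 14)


(1) = p - 7
(2) = 1
(3) = d + 3
(4) = 1
(5) = k^2 - 5*k - 14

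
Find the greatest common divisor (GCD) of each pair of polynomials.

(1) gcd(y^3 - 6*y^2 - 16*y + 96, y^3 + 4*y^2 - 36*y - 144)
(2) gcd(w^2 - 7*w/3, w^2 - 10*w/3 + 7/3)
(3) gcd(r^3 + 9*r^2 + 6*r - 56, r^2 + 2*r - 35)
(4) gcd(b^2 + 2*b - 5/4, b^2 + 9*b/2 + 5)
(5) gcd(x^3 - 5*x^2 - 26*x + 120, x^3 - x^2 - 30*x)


(1) = y^2 - 2*y - 24
(2) = gcd(w*(w - 7/3), (w - 7/3)*(w - 1)) = w - 7/3
(3) = gcd((r - 2)*(r + 4)*(r + 7), (r - 5)*(r + 7)) = r + 7
(4) = gcd((b - 1/2)*(b + 5/2), (b + 2)*(b + 5/2)) = b + 5/2
(5) = gcd((x - 6)*(x - 4)*(x + 5), x*(x - 6)*(x + 5)) = x^2 - x - 30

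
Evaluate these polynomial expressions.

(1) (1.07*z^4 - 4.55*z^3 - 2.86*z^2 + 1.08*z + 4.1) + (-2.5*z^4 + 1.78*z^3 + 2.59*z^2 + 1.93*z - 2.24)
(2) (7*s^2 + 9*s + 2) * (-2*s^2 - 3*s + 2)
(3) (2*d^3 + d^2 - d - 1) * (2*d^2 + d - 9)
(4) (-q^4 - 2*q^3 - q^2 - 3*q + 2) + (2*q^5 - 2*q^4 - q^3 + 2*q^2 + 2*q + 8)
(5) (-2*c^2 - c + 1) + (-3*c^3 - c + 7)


(1) = -1.43*z^4 - 2.77*z^3 - 0.27*z^2 + 3.01*z + 1.86
(2) = -14*s^4 - 39*s^3 - 17*s^2 + 12*s + 4
(3) = 4*d^5 + 4*d^4 - 19*d^3 - 12*d^2 + 8*d + 9
(4) = 2*q^5 - 3*q^4 - 3*q^3 + q^2 - q + 10
(5) = -3*c^3 - 2*c^2 - 2*c + 8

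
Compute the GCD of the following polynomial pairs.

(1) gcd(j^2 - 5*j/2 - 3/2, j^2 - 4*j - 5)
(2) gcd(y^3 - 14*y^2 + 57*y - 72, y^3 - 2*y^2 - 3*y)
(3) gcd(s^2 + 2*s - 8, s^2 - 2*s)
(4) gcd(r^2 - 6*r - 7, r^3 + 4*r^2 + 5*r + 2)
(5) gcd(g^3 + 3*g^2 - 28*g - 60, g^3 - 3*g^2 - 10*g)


(1) = gcd((j - 3)*(j + 1/2), (j - 5)*(j + 1)) = 1
(2) = y - 3
(3) = s - 2
(4) = r + 1
(5) = g^2 - 3*g - 10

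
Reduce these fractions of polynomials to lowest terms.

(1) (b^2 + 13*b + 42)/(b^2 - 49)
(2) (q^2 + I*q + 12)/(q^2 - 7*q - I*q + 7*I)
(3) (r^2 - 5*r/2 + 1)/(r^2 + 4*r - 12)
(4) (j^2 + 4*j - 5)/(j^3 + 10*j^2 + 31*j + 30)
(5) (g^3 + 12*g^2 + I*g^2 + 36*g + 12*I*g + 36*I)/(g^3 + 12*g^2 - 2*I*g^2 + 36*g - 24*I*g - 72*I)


(1) = (b + 6)/(b - 7)
(2) = (q^2 + I*q + 12)/(q^2 + q*(-7 - I) + 7*I)
(3) = (2*r - 1)/(2*r + 12)
(4) = (j - 1)/(j^2 + 5*j + 6)
(5) = (g + I)/(g - 2*I)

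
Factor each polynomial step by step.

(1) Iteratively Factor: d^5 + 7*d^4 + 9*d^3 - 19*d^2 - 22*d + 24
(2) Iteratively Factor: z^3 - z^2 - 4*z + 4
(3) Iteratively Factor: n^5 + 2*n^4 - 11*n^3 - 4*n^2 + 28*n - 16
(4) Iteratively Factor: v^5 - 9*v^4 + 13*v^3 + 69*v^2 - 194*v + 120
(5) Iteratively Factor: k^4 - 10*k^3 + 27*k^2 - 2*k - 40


(1) = (d + 3)*(d^4 + 4*d^3 - 3*d^2 - 10*d + 8) = (d - 1)*(d + 3)*(d^3 + 5*d^2 + 2*d - 8) = (d - 1)*(d + 2)*(d + 3)*(d^2 + 3*d - 4) = (d - 1)*(d + 2)*(d + 3)*(d + 4)*(d - 1)
(2) = (z - 1)*(z^2 - 4) = (z - 1)*(z + 2)*(z - 2)
(3) = (n - 1)*(n^4 + 3*n^3 - 8*n^2 - 12*n + 16) = (n - 1)*(n + 4)*(n^3 - n^2 - 4*n + 4) = (n - 1)*(n + 2)*(n + 4)*(n^2 - 3*n + 2) = (n - 2)*(n - 1)*(n + 2)*(n + 4)*(n - 1)
(4) = (v - 1)*(v^4 - 8*v^3 + 5*v^2 + 74*v - 120) = (v - 2)*(v - 1)*(v^3 - 6*v^2 - 7*v + 60) = (v - 4)*(v - 2)*(v - 1)*(v^2 - 2*v - 15) = (v - 4)*(v - 2)*(v - 1)*(v + 3)*(v - 5)
(5) = (k - 4)*(k^3 - 6*k^2 + 3*k + 10) = (k - 4)*(k + 1)*(k^2 - 7*k + 10) = (k - 4)*(k - 2)*(k + 1)*(k - 5)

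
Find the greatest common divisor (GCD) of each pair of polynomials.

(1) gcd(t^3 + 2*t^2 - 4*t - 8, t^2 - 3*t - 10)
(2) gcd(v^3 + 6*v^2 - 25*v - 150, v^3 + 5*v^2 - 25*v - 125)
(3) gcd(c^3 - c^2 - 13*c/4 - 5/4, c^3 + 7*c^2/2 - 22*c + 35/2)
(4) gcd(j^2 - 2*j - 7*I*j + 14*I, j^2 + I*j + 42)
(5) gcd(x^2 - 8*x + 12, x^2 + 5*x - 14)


(1) = gcd((t - 2)*(t + 2)^2, (t - 5)*(t + 2)) = t + 2
(2) = v^2 - 25
(3) = c - 5/2
(4) = 1
(5) = x - 2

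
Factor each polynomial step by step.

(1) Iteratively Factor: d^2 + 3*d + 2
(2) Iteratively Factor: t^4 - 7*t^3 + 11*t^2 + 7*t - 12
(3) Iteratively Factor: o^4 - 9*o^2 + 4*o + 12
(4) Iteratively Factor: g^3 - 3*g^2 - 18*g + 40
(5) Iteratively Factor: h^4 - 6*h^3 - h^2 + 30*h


(1) = (d + 2)*(d + 1)
(2) = (t - 4)*(t^3 - 3*t^2 - t + 3) = (t - 4)*(t + 1)*(t^2 - 4*t + 3) = (t - 4)*(t - 1)*(t + 1)*(t - 3)
(3) = (o + 1)*(o^3 - o^2 - 8*o + 12) = (o - 2)*(o + 1)*(o^2 + o - 6) = (o - 2)*(o + 1)*(o + 3)*(o - 2)
(4) = (g - 2)*(g^2 - g - 20) = (g - 5)*(g - 2)*(g + 4)
(5) = (h + 2)*(h^3 - 8*h^2 + 15*h) = h*(h + 2)*(h^2 - 8*h + 15) = h*(h - 3)*(h + 2)*(h - 5)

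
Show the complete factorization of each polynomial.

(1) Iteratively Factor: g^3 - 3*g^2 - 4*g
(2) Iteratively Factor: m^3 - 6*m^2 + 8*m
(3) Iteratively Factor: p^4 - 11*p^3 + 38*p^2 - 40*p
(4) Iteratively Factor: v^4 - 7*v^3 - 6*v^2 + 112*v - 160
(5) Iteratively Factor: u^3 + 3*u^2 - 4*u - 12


(1) = (g + 1)*(g^2 - 4*g) = g*(g + 1)*(g - 4)
(2) = (m - 4)*(m^2 - 2*m) = m*(m - 4)*(m - 2)
(3) = (p - 4)*(p^3 - 7*p^2 + 10*p) = (p - 4)*(p - 2)*(p^2 - 5*p) = p*(p - 4)*(p - 2)*(p - 5)
(4) = (v - 5)*(v^3 - 2*v^2 - 16*v + 32) = (v - 5)*(v + 4)*(v^2 - 6*v + 8) = (v - 5)*(v - 2)*(v + 4)*(v - 4)
(5) = (u + 2)*(u^2 + u - 6) = (u - 2)*(u + 2)*(u + 3)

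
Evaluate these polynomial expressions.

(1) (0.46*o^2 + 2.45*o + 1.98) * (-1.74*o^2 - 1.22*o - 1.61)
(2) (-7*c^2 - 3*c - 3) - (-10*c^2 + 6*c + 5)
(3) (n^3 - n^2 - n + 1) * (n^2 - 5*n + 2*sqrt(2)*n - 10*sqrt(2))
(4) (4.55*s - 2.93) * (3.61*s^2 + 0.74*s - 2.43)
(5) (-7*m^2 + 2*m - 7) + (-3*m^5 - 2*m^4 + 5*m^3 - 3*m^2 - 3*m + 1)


(1) = -0.8004*o^4 - 4.8242*o^3 - 7.1748*o^2 - 6.3601*o - 3.1878
(2) = 3*c^2 - 9*c - 8
(3) = n^5 - 6*n^4 + 2*sqrt(2)*n^4 - 12*sqrt(2)*n^3 + 4*n^3 + 6*n^2 + 8*sqrt(2)*n^2 - 5*n + 12*sqrt(2)*n - 10*sqrt(2)
(4) = 16.4255*s^3 - 7.2103*s^2 - 13.2247*s + 7.1199
(5) = -3*m^5 - 2*m^4 + 5*m^3 - 10*m^2 - m - 6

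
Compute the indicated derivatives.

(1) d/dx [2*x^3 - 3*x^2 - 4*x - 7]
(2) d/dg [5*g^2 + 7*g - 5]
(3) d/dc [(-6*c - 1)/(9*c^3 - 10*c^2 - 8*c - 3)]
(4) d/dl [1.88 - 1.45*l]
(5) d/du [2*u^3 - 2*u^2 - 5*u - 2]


(1) = 6*x^2 - 6*x - 4
(2) = 10*g + 7
(3) = (108*c^3 - 33*c^2 - 20*c + 10)/(81*c^6 - 180*c^5 - 44*c^4 + 106*c^3 + 124*c^2 + 48*c + 9)
(4) = -1.45000000000000
(5) = 6*u^2 - 4*u - 5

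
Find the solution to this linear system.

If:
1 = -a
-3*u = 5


Then:
a = -1
u = -5/3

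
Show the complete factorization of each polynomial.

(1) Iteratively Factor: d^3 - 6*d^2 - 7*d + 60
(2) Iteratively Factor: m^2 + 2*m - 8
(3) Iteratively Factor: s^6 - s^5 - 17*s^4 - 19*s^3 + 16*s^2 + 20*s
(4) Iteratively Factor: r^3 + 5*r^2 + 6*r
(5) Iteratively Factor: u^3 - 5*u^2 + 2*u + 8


(1) = (d - 4)*(d^2 - 2*d - 15) = (d - 5)*(d - 4)*(d + 3)
(2) = (m - 2)*(m + 4)
(3) = (s + 1)*(s^5 - 2*s^4 - 15*s^3 - 4*s^2 + 20*s) = s*(s + 1)*(s^4 - 2*s^3 - 15*s^2 - 4*s + 20) = s*(s - 5)*(s + 1)*(s^3 + 3*s^2 - 4) = s*(s - 5)*(s + 1)*(s + 2)*(s^2 + s - 2) = s*(s - 5)*(s - 1)*(s + 1)*(s + 2)*(s + 2)
(4) = (r + 3)*(r^2 + 2*r) = (r + 2)*(r + 3)*(r)
(5) = (u + 1)*(u^2 - 6*u + 8) = (u - 2)*(u + 1)*(u - 4)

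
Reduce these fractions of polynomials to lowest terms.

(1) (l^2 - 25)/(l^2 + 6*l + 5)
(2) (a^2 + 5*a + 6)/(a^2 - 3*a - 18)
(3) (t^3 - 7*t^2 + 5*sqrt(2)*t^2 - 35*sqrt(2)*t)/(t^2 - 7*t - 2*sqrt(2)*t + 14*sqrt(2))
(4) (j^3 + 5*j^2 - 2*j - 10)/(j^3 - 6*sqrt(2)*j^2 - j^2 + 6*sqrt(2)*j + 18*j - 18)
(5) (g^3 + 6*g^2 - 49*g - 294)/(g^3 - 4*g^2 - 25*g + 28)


(1) = (l - 5)/(l + 1)
(2) = (a + 2)/(a - 6)
(3) = (t^2 + 5*sqrt(2)*t)/(t - 2*sqrt(2))
(4) = (j^3 + 5*j^2 - 2*j - 10)/(j^3 + j^2*(-6*sqrt(2) - 1) + j*(6*sqrt(2) + 18) - 18)
(5) = (g^2 + 13*g + 42)/(g^2 + 3*g - 4)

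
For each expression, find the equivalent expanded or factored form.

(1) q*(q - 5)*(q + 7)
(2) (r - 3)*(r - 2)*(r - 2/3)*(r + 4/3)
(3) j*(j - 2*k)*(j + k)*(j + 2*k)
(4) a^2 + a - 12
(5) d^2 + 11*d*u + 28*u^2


(1) = q^3 + 2*q^2 - 35*q
(2) = r^4 - 13*r^3/3 + 16*r^2/9 + 76*r/9 - 16/3
(3) = j^4 + j^3*k - 4*j^2*k^2 - 4*j*k^3
(4) = (a - 3)*(a + 4)
(5) = (d + 4*u)*(d + 7*u)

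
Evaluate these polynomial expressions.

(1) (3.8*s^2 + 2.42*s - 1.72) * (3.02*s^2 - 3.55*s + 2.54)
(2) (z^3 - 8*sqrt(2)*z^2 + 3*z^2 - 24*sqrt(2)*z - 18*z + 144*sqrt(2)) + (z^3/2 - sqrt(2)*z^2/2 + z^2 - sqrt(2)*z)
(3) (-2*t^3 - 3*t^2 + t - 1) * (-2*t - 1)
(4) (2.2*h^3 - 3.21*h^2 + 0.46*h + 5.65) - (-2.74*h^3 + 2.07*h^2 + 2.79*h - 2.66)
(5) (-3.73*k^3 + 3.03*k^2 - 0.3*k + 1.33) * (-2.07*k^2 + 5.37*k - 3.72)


(1) = 11.476*s^4 - 6.1816*s^3 - 4.1334*s^2 + 12.2528*s - 4.3688
(2) = 3*z^3/2 - 17*sqrt(2)*z^2/2 + 4*z^2 - 25*sqrt(2)*z - 18*z + 144*sqrt(2)
(3) = 4*t^4 + 8*t^3 + t^2 + t + 1
(4) = 4.94*h^3 - 5.28*h^2 - 2.33*h + 8.31
(5) = 7.7211*k^5 - 26.3022*k^4 + 30.7677*k^3 - 15.6357*k^2 + 8.2581*k - 4.9476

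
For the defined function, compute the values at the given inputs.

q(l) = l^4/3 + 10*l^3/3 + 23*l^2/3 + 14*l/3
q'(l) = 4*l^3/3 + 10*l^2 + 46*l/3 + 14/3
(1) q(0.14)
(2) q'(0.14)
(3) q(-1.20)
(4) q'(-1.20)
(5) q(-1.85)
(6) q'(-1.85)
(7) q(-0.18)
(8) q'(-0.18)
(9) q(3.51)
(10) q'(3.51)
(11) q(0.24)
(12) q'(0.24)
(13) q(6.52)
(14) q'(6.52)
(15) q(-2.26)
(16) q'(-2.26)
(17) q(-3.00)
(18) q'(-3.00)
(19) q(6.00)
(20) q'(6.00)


(1) = 0.81
(2) = 7.01
(3) = 0.37
(4) = -1.64
(5) = 0.40
(6) = 2.08
(7) = -0.61
(8) = 2.22
(9) = 305.57
(10) = 239.35
(11) = 1.61
(12) = 8.94
(13) = 1882.61
(14) = 899.30
(15) = -1.17
(16) = 5.70
(17) = -8.00
(18) = 12.67
(19) = 1456.00
(20) = 744.67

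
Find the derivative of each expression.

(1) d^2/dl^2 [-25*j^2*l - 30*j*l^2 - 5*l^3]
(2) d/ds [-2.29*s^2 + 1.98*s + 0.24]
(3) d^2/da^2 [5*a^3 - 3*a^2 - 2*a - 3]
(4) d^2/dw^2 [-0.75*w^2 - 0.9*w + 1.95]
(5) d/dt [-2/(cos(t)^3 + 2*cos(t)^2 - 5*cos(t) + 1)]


(1) = -60*j - 30*l
(2) = 1.98 - 4.58*s
(3) = 30*a - 6
(4) = -1.50000000000000
(5) = 2*(-3*cos(t)^2 - 4*cos(t) + 5)*sin(t)/(cos(t)^3 + 2*cos(t)^2 - 5*cos(t) + 1)^2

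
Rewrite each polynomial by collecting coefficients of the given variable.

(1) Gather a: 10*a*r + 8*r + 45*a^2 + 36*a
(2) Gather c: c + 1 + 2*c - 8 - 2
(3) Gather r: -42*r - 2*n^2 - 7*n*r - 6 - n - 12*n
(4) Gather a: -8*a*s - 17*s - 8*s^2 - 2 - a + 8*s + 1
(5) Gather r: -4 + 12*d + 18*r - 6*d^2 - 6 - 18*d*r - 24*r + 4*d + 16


(1) = 45*a^2 + a*(10*r + 36) + 8*r
(2) = 3*c - 9
(3) = -2*n^2 - 13*n + r*(-7*n - 42) - 6
(4) = a*(-8*s - 1) - 8*s^2 - 9*s - 1
(5) = -6*d^2 + 16*d + r*(-18*d - 6) + 6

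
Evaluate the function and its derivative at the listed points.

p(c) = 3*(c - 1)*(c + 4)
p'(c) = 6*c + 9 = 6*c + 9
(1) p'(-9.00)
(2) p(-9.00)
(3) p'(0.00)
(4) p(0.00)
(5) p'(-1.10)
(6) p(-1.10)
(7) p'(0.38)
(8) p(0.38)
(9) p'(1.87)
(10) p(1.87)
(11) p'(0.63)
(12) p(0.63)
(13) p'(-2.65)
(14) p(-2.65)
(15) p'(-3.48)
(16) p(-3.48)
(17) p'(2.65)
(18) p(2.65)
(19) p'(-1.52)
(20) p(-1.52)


(1) = -45.00
(2) = 150.00
(3) = 9.00
(4) = -12.00
(5) = 2.40
(6) = -18.27
(7) = 11.28
(8) = -8.15
(9) = 20.22
(10) = 15.32
(11) = 12.78
(12) = -5.14
(13) = -6.90
(14) = -14.78
(15) = -11.88
(16) = -6.99
(17) = 24.90
(18) = 32.92
(19) = -0.12
(20) = -18.75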